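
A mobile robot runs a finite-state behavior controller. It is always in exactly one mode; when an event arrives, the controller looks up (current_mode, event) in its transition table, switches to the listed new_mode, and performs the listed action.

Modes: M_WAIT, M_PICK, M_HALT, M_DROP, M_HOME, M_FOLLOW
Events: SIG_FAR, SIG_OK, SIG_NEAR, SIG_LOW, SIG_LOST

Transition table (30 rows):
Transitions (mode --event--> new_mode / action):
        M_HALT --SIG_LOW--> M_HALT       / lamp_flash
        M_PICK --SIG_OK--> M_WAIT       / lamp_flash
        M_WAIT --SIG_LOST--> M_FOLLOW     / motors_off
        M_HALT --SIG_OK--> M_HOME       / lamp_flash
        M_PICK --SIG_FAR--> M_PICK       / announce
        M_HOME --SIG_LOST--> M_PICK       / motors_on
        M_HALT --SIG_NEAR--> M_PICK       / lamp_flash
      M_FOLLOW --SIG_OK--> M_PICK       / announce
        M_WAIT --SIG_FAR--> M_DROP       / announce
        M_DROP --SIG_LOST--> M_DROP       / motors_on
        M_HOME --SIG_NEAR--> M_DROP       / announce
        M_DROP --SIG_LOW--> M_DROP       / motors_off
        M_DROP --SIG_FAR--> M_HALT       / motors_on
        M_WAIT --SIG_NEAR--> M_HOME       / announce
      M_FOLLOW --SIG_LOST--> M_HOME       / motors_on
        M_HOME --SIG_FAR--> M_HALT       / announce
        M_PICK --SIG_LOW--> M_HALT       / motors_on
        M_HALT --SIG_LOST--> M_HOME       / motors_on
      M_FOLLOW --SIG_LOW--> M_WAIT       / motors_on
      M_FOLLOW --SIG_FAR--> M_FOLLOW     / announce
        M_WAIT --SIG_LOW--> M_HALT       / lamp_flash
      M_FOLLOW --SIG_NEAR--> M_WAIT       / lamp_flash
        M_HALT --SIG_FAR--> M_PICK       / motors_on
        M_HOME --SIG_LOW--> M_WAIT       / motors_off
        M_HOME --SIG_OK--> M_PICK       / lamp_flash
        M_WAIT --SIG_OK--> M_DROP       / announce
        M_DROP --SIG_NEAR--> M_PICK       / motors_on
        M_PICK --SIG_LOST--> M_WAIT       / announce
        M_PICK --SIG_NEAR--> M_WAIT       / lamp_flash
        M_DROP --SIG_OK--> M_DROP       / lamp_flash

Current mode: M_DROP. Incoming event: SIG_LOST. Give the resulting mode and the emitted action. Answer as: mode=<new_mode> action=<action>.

current mode = M_DROP; filter table to that mode:
  (M_DROP, SIG_LOST) → (M_DROP, motors_on)  ← event matches
  (M_DROP, SIG_LOW) → (M_DROP, motors_off)
  (M_DROP, SIG_FAR) → (M_HALT, motors_on)
  (M_DROP, SIG_NEAR) → (M_PICK, motors_on)
  (M_DROP, SIG_OK) → (M_DROP, lamp_flash)
event = SIG_LOST selects (M_DROP, motors_on)

mode=M_DROP action=motors_on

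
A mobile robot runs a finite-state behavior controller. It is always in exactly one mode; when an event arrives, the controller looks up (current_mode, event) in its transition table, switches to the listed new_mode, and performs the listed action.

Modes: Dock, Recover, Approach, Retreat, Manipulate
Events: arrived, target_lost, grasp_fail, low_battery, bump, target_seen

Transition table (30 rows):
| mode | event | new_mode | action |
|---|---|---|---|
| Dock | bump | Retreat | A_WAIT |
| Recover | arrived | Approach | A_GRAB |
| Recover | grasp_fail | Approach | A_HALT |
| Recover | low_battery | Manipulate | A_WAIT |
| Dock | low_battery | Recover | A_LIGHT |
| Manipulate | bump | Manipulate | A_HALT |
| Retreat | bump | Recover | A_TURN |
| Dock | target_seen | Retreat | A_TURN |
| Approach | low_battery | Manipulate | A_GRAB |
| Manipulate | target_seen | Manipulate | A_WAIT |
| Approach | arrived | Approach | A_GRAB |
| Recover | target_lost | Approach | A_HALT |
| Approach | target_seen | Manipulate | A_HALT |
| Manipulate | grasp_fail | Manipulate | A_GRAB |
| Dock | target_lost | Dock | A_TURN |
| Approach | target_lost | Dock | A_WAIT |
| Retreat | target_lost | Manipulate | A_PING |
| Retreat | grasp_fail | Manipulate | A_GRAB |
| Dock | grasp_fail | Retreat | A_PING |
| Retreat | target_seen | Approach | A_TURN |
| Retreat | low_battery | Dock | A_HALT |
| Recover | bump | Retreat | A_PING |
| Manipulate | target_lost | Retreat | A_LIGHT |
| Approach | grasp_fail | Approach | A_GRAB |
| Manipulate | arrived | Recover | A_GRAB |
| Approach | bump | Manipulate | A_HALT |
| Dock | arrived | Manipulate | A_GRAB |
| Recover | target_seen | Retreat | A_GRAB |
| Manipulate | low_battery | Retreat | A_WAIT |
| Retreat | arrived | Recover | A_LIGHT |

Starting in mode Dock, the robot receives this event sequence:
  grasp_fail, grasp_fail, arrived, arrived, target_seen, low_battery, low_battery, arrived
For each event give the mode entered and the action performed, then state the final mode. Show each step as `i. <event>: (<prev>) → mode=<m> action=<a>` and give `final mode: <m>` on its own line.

final mode: Manipulate

1. grasp_fail: (Dock) → mode=Retreat action=A_PING
2. grasp_fail: (Retreat) → mode=Manipulate action=A_GRAB
3. arrived: (Manipulate) → mode=Recover action=A_GRAB
4. arrived: (Recover) → mode=Approach action=A_GRAB
5. target_seen: (Approach) → mode=Manipulate action=A_HALT
6. low_battery: (Manipulate) → mode=Retreat action=A_WAIT
7. low_battery: (Retreat) → mode=Dock action=A_HALT
8. arrived: (Dock) → mode=Manipulate action=A_GRAB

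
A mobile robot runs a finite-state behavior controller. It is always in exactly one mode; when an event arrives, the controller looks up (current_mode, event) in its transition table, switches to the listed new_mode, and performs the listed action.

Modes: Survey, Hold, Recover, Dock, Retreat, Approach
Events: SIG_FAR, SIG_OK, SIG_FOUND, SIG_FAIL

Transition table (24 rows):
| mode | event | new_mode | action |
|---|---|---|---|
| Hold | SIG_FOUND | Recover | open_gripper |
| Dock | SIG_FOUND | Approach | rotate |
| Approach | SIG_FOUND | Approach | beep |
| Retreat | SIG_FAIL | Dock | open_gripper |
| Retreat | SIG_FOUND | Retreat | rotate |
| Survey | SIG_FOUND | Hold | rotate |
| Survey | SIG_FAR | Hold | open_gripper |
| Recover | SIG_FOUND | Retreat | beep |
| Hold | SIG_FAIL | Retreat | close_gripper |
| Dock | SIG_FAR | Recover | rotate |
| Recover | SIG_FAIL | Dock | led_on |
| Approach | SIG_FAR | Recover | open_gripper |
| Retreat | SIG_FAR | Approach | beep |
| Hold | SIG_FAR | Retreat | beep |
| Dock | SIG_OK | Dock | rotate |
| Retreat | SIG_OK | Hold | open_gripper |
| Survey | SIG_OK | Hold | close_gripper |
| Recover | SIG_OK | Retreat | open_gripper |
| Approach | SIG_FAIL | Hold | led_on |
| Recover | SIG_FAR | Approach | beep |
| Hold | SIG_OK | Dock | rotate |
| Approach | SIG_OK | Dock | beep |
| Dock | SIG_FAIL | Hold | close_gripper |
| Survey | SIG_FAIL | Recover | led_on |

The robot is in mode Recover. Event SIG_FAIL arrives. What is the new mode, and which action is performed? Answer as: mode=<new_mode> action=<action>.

mode=Dock action=led_on

current mode = Recover; filter table to that mode:
  (Recover, SIG_FOUND) → (Retreat, beep)
  (Recover, SIG_FAIL) → (Dock, led_on)  ← event matches
  (Recover, SIG_OK) → (Retreat, open_gripper)
  (Recover, SIG_FAR) → (Approach, beep)
event = SIG_FAIL selects (Dock, led_on)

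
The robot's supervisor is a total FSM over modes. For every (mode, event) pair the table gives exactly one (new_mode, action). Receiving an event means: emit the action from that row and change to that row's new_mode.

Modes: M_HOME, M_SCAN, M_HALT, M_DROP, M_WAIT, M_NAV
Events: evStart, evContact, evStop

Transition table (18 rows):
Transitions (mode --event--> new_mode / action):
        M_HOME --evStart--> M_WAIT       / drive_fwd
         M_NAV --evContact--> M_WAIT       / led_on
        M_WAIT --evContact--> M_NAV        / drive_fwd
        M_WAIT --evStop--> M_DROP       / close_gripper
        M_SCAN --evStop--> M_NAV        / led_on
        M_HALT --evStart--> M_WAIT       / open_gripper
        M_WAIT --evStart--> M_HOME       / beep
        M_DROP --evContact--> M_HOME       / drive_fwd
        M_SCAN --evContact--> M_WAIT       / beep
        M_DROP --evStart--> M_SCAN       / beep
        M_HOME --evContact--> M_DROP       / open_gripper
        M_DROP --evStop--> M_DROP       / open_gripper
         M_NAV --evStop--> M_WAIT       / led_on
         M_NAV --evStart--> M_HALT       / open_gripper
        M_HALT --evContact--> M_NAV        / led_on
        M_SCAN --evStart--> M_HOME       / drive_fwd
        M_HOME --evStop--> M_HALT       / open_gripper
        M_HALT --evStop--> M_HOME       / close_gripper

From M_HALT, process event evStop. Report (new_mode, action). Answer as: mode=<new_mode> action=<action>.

mode=M_HOME action=close_gripper

current mode = M_HALT; filter table to that mode:
  (M_HALT, evStart) → (M_WAIT, open_gripper)
  (M_HALT, evContact) → (M_NAV, led_on)
  (M_HALT, evStop) → (M_HOME, close_gripper)  ← event matches
event = evStop selects (M_HOME, close_gripper)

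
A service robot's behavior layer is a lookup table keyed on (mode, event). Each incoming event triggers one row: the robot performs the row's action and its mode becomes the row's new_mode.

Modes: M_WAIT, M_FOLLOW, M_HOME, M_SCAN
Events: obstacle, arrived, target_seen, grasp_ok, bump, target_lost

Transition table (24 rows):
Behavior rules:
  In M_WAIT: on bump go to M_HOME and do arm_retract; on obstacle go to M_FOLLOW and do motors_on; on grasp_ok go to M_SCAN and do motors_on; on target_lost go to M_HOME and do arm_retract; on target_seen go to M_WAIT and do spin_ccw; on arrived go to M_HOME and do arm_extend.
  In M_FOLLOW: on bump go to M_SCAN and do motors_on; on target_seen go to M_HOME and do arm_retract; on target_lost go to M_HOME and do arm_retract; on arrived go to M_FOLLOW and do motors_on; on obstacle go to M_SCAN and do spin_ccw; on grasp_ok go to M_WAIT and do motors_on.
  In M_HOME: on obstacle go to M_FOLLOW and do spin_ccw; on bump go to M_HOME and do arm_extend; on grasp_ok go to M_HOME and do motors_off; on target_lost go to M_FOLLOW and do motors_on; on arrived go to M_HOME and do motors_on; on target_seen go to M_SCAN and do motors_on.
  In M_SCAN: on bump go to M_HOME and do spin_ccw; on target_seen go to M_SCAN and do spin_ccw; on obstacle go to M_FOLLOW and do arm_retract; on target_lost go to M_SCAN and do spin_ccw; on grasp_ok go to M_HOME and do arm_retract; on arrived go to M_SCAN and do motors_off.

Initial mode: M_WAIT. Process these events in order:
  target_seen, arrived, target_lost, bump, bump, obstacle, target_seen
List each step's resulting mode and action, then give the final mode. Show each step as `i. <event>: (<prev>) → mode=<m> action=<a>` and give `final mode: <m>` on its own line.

1. target_seen: (M_WAIT) → mode=M_WAIT action=spin_ccw
2. arrived: (M_WAIT) → mode=M_HOME action=arm_extend
3. target_lost: (M_HOME) → mode=M_FOLLOW action=motors_on
4. bump: (M_FOLLOW) → mode=M_SCAN action=motors_on
5. bump: (M_SCAN) → mode=M_HOME action=spin_ccw
6. obstacle: (M_HOME) → mode=M_FOLLOW action=spin_ccw
7. target_seen: (M_FOLLOW) → mode=M_HOME action=arm_retract

final mode: M_HOME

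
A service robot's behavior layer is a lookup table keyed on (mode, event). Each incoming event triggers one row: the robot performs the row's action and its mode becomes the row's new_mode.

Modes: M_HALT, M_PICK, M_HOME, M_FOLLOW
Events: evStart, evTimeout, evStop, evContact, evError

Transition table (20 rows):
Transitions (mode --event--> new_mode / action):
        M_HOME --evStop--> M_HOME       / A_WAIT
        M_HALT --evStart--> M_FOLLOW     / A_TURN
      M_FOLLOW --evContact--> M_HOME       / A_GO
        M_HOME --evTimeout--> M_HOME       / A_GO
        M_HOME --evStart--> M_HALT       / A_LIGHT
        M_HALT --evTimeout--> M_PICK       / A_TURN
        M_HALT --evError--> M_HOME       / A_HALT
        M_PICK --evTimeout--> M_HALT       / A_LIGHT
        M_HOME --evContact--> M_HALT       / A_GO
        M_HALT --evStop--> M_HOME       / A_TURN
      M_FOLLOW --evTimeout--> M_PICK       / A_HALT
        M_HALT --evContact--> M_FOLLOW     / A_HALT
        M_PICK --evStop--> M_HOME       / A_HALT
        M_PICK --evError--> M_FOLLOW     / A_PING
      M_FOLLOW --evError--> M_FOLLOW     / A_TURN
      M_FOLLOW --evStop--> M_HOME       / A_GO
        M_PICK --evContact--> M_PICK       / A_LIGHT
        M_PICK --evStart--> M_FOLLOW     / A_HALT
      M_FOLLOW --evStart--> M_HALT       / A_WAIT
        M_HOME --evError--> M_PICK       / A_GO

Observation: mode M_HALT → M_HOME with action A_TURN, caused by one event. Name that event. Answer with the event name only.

evStop

try evStart: (M_HALT, evStart) → (M_FOLLOW, A_TURN)
try evTimeout: (M_HALT, evTimeout) → (M_PICK, A_TURN)
try evStop: (M_HALT, evStop) → (M_HOME, A_TURN)  ← matches
try evContact: (M_HALT, evContact) → (M_FOLLOW, A_HALT)
try evError: (M_HALT, evError) → (M_HOME, A_HALT)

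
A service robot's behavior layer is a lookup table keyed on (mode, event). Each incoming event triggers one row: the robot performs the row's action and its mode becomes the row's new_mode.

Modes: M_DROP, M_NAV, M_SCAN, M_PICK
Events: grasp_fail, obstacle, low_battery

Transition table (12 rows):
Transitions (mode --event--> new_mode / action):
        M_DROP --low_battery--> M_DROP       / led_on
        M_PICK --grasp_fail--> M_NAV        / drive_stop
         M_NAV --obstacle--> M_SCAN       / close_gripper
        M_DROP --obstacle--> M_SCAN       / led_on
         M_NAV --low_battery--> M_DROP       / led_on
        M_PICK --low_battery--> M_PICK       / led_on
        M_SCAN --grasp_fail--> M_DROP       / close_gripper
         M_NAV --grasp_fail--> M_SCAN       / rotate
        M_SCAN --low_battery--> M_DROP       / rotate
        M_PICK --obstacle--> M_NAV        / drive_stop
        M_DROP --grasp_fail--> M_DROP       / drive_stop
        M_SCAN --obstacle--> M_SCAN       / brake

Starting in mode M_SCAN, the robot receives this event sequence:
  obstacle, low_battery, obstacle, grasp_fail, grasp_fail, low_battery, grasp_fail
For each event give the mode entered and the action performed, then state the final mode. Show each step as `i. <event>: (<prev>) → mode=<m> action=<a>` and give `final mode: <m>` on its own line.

1. obstacle: (M_SCAN) → mode=M_SCAN action=brake
2. low_battery: (M_SCAN) → mode=M_DROP action=rotate
3. obstacle: (M_DROP) → mode=M_SCAN action=led_on
4. grasp_fail: (M_SCAN) → mode=M_DROP action=close_gripper
5. grasp_fail: (M_DROP) → mode=M_DROP action=drive_stop
6. low_battery: (M_DROP) → mode=M_DROP action=led_on
7. grasp_fail: (M_DROP) → mode=M_DROP action=drive_stop

final mode: M_DROP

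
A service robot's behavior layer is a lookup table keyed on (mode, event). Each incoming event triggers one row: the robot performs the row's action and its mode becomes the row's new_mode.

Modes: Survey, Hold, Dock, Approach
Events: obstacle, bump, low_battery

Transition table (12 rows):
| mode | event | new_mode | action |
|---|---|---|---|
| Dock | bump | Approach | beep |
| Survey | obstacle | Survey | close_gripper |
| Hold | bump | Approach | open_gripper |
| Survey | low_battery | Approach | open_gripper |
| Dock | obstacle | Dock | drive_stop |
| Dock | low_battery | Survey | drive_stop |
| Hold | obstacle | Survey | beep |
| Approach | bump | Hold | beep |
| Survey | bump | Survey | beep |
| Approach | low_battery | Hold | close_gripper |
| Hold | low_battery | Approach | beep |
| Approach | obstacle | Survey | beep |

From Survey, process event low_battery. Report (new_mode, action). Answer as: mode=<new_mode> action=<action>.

mode=Approach action=open_gripper

current mode = Survey; filter table to that mode:
  (Survey, obstacle) → (Survey, close_gripper)
  (Survey, low_battery) → (Approach, open_gripper)  ← event matches
  (Survey, bump) → (Survey, beep)
event = low_battery selects (Approach, open_gripper)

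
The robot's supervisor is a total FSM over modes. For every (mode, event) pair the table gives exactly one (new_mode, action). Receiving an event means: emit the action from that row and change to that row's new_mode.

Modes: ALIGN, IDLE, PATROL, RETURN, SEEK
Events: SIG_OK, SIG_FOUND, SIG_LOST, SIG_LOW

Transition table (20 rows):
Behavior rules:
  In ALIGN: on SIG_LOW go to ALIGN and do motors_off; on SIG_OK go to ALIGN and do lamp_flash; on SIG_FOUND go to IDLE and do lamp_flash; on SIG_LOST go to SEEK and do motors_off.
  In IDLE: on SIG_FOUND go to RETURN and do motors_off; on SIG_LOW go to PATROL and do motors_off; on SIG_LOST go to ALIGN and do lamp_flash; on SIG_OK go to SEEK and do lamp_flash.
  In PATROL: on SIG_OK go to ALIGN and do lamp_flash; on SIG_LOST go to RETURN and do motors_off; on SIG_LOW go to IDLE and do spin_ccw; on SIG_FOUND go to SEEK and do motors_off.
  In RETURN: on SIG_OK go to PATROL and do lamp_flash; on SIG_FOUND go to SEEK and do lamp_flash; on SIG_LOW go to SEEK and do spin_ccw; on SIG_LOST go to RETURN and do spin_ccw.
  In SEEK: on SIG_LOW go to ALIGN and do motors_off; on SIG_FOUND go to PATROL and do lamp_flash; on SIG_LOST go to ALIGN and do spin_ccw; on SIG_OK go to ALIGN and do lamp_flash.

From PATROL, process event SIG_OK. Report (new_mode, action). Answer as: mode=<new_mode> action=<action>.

current mode = PATROL; filter table to that mode:
  (PATROL, SIG_OK) → (ALIGN, lamp_flash)  ← event matches
  (PATROL, SIG_LOST) → (RETURN, motors_off)
  (PATROL, SIG_LOW) → (IDLE, spin_ccw)
  (PATROL, SIG_FOUND) → (SEEK, motors_off)
event = SIG_OK selects (ALIGN, lamp_flash)

mode=ALIGN action=lamp_flash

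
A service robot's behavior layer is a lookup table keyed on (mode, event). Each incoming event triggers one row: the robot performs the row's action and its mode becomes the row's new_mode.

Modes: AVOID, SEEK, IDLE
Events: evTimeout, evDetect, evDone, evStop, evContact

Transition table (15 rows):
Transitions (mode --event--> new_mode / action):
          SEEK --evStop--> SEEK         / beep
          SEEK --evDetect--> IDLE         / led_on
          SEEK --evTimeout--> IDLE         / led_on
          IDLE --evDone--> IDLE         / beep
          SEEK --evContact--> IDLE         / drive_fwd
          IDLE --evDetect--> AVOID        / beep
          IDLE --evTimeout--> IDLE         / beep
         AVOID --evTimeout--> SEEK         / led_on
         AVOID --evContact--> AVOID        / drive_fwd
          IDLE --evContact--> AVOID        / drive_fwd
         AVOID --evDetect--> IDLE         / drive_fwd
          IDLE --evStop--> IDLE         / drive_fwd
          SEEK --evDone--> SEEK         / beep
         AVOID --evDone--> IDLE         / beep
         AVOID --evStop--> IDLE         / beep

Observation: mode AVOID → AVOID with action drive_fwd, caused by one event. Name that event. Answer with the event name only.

evContact

try evTimeout: (AVOID, evTimeout) → (SEEK, led_on)
try evDetect: (AVOID, evDetect) → (IDLE, drive_fwd)
try evDone: (AVOID, evDone) → (IDLE, beep)
try evStop: (AVOID, evStop) → (IDLE, beep)
try evContact: (AVOID, evContact) → (AVOID, drive_fwd)  ← matches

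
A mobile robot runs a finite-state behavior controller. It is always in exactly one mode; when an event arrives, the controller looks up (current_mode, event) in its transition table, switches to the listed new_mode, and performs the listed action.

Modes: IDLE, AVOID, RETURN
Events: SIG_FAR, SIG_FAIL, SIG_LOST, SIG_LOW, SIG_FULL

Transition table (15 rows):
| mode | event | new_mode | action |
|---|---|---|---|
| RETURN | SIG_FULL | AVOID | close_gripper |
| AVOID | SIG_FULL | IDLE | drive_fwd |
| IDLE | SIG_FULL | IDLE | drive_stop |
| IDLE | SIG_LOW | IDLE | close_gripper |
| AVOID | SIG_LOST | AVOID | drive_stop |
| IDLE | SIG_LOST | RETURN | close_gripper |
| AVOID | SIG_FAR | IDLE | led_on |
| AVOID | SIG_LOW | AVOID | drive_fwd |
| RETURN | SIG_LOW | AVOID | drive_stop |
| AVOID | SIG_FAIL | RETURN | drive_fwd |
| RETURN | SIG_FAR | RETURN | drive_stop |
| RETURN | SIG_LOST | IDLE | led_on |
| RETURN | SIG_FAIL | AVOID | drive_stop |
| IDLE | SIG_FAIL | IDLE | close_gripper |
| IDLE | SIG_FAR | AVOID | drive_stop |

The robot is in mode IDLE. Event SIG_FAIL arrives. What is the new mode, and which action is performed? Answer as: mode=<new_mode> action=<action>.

current mode = IDLE; filter table to that mode:
  (IDLE, SIG_FULL) → (IDLE, drive_stop)
  (IDLE, SIG_LOW) → (IDLE, close_gripper)
  (IDLE, SIG_LOST) → (RETURN, close_gripper)
  (IDLE, SIG_FAIL) → (IDLE, close_gripper)  ← event matches
  (IDLE, SIG_FAR) → (AVOID, drive_stop)
event = SIG_FAIL selects (IDLE, close_gripper)

mode=IDLE action=close_gripper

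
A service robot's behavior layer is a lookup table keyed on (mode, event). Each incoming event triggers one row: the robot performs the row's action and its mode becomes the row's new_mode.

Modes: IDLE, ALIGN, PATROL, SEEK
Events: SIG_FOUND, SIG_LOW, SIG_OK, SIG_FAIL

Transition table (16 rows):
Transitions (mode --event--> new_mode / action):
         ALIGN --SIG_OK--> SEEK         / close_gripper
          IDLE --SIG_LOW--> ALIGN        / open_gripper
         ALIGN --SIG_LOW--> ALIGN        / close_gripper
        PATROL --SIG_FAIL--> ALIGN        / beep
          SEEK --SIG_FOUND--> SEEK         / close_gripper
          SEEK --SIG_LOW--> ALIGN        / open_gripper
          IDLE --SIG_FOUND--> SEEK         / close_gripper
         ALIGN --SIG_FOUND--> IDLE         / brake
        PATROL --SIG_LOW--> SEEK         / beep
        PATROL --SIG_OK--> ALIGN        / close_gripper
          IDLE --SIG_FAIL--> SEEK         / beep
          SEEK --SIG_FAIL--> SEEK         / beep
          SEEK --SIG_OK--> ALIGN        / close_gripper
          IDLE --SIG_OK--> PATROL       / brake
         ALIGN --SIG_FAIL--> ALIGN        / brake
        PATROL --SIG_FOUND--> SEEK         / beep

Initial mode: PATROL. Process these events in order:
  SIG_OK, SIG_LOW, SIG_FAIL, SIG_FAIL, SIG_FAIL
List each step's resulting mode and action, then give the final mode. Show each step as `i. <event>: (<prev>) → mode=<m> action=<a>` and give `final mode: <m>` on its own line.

final mode: ALIGN

1. SIG_OK: (PATROL) → mode=ALIGN action=close_gripper
2. SIG_LOW: (ALIGN) → mode=ALIGN action=close_gripper
3. SIG_FAIL: (ALIGN) → mode=ALIGN action=brake
4. SIG_FAIL: (ALIGN) → mode=ALIGN action=brake
5. SIG_FAIL: (ALIGN) → mode=ALIGN action=brake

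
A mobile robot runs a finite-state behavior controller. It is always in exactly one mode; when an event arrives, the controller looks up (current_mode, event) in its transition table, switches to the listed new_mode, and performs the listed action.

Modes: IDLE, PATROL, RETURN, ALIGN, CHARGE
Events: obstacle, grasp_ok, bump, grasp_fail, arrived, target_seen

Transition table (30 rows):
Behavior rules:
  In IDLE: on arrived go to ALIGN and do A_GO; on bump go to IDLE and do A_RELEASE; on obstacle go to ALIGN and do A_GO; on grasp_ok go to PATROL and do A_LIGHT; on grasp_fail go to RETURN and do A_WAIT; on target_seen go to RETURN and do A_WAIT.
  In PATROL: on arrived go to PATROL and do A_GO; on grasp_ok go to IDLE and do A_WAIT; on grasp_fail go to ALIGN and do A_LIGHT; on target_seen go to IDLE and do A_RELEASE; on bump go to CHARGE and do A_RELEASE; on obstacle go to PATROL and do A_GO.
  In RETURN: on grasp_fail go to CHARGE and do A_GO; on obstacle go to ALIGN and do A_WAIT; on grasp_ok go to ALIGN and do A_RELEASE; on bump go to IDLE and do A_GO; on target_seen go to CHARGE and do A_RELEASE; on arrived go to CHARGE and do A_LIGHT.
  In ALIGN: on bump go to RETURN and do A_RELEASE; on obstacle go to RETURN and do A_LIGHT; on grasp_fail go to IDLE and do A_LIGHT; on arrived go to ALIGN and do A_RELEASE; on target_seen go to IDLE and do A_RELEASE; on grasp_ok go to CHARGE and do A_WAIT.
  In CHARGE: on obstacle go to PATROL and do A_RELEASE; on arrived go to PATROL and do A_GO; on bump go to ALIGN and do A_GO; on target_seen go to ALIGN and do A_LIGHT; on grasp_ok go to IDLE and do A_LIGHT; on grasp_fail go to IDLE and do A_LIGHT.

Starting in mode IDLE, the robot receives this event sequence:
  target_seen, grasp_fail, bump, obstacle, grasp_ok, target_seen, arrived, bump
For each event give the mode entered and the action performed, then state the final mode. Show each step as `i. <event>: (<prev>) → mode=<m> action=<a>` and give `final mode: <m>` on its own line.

1. target_seen: (IDLE) → mode=RETURN action=A_WAIT
2. grasp_fail: (RETURN) → mode=CHARGE action=A_GO
3. bump: (CHARGE) → mode=ALIGN action=A_GO
4. obstacle: (ALIGN) → mode=RETURN action=A_LIGHT
5. grasp_ok: (RETURN) → mode=ALIGN action=A_RELEASE
6. target_seen: (ALIGN) → mode=IDLE action=A_RELEASE
7. arrived: (IDLE) → mode=ALIGN action=A_GO
8. bump: (ALIGN) → mode=RETURN action=A_RELEASE

final mode: RETURN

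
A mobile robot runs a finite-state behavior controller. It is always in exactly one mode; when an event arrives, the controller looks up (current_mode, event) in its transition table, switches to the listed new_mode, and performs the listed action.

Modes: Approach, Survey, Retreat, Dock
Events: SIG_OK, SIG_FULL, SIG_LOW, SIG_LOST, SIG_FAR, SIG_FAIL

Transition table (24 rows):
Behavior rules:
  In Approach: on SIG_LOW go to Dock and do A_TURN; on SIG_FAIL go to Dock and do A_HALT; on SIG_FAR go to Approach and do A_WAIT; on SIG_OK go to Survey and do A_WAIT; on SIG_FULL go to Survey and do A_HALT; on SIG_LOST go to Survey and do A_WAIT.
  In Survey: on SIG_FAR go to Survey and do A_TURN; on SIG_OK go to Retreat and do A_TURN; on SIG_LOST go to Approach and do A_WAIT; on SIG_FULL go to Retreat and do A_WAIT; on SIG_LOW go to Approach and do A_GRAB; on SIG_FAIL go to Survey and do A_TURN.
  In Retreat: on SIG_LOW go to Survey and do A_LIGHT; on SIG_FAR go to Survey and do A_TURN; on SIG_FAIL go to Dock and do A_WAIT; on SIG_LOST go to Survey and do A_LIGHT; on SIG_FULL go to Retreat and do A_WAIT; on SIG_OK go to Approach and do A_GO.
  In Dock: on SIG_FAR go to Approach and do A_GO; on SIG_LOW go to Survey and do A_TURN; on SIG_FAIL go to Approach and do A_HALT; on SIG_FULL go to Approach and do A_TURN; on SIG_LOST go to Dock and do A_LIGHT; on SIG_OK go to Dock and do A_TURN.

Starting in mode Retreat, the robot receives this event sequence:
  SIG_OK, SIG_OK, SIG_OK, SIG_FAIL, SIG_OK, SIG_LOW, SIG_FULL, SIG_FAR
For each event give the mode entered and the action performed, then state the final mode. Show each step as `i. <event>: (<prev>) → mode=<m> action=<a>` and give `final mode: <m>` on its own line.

1. SIG_OK: (Retreat) → mode=Approach action=A_GO
2. SIG_OK: (Approach) → mode=Survey action=A_WAIT
3. SIG_OK: (Survey) → mode=Retreat action=A_TURN
4. SIG_FAIL: (Retreat) → mode=Dock action=A_WAIT
5. SIG_OK: (Dock) → mode=Dock action=A_TURN
6. SIG_LOW: (Dock) → mode=Survey action=A_TURN
7. SIG_FULL: (Survey) → mode=Retreat action=A_WAIT
8. SIG_FAR: (Retreat) → mode=Survey action=A_TURN

final mode: Survey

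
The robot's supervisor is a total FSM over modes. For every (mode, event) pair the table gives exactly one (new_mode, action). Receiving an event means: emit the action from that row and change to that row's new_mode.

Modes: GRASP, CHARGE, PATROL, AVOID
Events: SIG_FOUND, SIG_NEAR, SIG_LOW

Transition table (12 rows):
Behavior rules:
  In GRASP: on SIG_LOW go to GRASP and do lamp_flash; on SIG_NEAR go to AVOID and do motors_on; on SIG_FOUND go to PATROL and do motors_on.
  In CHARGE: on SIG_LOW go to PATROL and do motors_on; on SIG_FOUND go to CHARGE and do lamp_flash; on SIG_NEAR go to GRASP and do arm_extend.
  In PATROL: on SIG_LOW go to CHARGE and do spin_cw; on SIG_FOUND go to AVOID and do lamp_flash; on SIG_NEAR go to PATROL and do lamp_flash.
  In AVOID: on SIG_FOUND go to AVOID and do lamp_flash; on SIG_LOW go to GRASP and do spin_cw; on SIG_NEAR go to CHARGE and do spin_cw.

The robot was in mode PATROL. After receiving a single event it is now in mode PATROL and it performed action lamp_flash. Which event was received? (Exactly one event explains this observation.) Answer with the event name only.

SIG_NEAR

try SIG_FOUND: (PATROL, SIG_FOUND) → (AVOID, lamp_flash)
try SIG_NEAR: (PATROL, SIG_NEAR) → (PATROL, lamp_flash)  ← matches
try SIG_LOW: (PATROL, SIG_LOW) → (CHARGE, spin_cw)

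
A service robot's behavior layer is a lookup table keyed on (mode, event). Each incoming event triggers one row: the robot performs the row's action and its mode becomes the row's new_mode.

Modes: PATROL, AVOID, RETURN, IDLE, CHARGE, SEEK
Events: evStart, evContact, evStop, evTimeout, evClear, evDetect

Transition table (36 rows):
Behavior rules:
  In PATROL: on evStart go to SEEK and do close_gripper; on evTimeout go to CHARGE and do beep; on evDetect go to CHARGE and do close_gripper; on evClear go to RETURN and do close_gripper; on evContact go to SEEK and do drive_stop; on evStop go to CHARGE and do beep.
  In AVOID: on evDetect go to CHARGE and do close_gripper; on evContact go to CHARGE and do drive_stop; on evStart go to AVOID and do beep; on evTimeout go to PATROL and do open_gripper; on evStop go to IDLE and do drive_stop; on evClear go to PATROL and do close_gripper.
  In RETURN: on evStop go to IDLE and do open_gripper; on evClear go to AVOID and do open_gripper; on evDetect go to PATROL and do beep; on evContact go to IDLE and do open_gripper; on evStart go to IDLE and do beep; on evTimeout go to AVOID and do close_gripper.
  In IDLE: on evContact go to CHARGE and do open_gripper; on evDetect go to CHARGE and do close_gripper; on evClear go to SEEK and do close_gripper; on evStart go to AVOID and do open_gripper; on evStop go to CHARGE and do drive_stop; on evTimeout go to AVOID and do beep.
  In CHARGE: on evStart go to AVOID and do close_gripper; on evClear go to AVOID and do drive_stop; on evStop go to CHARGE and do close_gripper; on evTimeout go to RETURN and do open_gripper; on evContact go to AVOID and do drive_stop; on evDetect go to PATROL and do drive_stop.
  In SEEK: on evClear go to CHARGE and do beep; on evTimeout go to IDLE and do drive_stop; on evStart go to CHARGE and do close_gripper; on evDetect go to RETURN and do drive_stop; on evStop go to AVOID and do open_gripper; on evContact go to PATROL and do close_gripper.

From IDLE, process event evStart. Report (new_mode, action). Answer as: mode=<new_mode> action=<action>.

mode=AVOID action=open_gripper

current mode = IDLE; filter table to that mode:
  (IDLE, evContact) → (CHARGE, open_gripper)
  (IDLE, evDetect) → (CHARGE, close_gripper)
  (IDLE, evClear) → (SEEK, close_gripper)
  (IDLE, evStart) → (AVOID, open_gripper)  ← event matches
  (IDLE, evStop) → (CHARGE, drive_stop)
  (IDLE, evTimeout) → (AVOID, beep)
event = evStart selects (AVOID, open_gripper)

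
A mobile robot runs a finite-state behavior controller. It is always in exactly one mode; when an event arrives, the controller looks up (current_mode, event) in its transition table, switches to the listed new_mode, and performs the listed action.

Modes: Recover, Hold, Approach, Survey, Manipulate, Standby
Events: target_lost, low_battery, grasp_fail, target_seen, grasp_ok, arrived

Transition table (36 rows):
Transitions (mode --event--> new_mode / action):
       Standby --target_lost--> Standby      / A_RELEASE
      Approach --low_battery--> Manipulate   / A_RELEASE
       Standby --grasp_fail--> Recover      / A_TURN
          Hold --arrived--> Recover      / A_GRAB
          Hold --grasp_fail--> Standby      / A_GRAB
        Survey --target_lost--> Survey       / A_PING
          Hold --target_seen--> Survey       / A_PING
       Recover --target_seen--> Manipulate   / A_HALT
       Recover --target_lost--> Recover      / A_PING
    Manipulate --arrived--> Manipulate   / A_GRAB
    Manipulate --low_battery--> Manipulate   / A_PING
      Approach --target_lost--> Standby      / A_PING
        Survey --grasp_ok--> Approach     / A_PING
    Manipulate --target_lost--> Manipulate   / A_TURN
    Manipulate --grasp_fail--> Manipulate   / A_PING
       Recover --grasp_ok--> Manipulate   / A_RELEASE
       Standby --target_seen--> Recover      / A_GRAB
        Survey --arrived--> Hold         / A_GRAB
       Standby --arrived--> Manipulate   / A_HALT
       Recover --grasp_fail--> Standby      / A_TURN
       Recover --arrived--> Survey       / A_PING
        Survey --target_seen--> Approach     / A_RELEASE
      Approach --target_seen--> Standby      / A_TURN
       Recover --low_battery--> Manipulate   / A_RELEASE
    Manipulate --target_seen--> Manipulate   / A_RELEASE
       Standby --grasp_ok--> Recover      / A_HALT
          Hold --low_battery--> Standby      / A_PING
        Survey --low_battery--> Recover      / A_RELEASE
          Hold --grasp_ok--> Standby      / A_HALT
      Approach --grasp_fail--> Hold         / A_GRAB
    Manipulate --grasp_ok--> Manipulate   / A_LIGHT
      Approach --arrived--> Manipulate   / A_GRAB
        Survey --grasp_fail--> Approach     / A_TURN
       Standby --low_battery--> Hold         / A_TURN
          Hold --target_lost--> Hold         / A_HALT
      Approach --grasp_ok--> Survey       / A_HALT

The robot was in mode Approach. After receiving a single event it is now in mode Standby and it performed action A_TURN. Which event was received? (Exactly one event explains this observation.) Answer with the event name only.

try target_lost: (Approach, target_lost) → (Standby, A_PING)
try low_battery: (Approach, low_battery) → (Manipulate, A_RELEASE)
try grasp_fail: (Approach, grasp_fail) → (Hold, A_GRAB)
try target_seen: (Approach, target_seen) → (Standby, A_TURN)  ← matches
try grasp_ok: (Approach, grasp_ok) → (Survey, A_HALT)
try arrived: (Approach, arrived) → (Manipulate, A_GRAB)

target_seen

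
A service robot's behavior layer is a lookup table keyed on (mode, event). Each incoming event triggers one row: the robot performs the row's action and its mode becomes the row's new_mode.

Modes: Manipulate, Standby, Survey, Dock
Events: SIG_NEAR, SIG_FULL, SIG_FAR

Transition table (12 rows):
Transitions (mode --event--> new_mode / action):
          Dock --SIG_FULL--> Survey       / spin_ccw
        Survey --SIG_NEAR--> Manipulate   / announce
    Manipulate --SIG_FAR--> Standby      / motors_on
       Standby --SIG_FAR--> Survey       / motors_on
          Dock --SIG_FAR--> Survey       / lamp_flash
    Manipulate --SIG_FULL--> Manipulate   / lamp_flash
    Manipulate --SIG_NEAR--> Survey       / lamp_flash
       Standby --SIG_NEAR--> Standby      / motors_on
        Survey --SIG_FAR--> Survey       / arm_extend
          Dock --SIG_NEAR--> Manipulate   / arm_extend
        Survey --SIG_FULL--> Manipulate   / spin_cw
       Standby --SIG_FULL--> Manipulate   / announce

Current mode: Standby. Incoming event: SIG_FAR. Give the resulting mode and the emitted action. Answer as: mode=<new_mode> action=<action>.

current mode = Standby; filter table to that mode:
  (Standby, SIG_FAR) → (Survey, motors_on)  ← event matches
  (Standby, SIG_NEAR) → (Standby, motors_on)
  (Standby, SIG_FULL) → (Manipulate, announce)
event = SIG_FAR selects (Survey, motors_on)

mode=Survey action=motors_on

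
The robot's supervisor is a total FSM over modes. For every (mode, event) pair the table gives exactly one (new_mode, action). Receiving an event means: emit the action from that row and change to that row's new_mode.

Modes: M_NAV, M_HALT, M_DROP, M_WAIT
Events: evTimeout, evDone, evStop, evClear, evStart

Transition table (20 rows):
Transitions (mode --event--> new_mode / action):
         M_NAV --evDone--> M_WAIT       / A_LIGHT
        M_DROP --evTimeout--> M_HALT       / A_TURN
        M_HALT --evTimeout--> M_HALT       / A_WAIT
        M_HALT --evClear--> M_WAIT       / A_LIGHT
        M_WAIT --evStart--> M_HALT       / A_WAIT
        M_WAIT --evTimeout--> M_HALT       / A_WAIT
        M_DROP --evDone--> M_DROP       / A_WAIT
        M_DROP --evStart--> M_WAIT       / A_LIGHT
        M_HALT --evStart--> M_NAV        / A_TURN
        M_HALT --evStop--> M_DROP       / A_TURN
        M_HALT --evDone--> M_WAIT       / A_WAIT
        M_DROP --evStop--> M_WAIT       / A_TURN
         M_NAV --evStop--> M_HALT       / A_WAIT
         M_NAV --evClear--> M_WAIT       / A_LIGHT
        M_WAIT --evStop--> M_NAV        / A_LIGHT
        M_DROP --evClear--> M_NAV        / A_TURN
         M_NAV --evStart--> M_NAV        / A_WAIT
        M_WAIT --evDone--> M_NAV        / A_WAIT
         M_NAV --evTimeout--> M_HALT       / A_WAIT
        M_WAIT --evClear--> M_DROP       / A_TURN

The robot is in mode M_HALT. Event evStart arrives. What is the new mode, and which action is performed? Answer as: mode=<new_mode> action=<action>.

current mode = M_HALT; filter table to that mode:
  (M_HALT, evTimeout) → (M_HALT, A_WAIT)
  (M_HALT, evClear) → (M_WAIT, A_LIGHT)
  (M_HALT, evStart) → (M_NAV, A_TURN)  ← event matches
  (M_HALT, evStop) → (M_DROP, A_TURN)
  (M_HALT, evDone) → (M_WAIT, A_WAIT)
event = evStart selects (M_NAV, A_TURN)

mode=M_NAV action=A_TURN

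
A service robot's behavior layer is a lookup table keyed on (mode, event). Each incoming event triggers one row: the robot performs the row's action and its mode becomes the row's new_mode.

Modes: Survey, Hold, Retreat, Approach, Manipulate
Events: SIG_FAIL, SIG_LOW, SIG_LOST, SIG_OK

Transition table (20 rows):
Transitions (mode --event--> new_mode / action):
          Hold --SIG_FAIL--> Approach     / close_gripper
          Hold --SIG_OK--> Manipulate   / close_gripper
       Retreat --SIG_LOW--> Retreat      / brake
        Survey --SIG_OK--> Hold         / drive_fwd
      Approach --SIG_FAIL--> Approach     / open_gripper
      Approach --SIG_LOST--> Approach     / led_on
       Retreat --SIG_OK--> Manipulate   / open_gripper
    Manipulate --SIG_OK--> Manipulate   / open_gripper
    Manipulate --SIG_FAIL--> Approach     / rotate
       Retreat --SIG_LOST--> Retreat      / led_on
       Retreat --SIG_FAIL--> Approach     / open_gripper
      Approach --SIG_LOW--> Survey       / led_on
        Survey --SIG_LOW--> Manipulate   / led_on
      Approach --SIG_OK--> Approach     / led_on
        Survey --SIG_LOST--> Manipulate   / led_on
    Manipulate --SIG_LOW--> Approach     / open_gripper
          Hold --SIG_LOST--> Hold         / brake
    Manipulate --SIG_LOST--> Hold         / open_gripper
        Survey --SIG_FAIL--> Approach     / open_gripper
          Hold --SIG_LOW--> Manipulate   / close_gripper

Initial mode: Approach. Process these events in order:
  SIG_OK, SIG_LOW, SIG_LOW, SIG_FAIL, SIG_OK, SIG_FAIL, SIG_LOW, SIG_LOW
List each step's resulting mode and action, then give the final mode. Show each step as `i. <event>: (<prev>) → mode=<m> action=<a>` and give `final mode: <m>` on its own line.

final mode: Manipulate

1. SIG_OK: (Approach) → mode=Approach action=led_on
2. SIG_LOW: (Approach) → mode=Survey action=led_on
3. SIG_LOW: (Survey) → mode=Manipulate action=led_on
4. SIG_FAIL: (Manipulate) → mode=Approach action=rotate
5. SIG_OK: (Approach) → mode=Approach action=led_on
6. SIG_FAIL: (Approach) → mode=Approach action=open_gripper
7. SIG_LOW: (Approach) → mode=Survey action=led_on
8. SIG_LOW: (Survey) → mode=Manipulate action=led_on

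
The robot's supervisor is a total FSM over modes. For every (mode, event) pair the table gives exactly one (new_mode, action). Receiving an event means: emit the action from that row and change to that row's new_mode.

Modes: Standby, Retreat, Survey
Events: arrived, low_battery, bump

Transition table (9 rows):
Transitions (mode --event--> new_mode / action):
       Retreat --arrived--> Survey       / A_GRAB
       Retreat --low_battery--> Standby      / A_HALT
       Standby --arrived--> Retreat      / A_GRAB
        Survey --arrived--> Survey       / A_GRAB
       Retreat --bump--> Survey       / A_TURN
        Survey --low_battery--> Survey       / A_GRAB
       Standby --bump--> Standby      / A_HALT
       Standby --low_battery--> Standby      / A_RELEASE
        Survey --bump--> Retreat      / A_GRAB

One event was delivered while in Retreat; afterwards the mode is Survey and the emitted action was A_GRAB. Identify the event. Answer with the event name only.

try arrived: (Retreat, arrived) → (Survey, A_GRAB)  ← matches
try low_battery: (Retreat, low_battery) → (Standby, A_HALT)
try bump: (Retreat, bump) → (Survey, A_TURN)

arrived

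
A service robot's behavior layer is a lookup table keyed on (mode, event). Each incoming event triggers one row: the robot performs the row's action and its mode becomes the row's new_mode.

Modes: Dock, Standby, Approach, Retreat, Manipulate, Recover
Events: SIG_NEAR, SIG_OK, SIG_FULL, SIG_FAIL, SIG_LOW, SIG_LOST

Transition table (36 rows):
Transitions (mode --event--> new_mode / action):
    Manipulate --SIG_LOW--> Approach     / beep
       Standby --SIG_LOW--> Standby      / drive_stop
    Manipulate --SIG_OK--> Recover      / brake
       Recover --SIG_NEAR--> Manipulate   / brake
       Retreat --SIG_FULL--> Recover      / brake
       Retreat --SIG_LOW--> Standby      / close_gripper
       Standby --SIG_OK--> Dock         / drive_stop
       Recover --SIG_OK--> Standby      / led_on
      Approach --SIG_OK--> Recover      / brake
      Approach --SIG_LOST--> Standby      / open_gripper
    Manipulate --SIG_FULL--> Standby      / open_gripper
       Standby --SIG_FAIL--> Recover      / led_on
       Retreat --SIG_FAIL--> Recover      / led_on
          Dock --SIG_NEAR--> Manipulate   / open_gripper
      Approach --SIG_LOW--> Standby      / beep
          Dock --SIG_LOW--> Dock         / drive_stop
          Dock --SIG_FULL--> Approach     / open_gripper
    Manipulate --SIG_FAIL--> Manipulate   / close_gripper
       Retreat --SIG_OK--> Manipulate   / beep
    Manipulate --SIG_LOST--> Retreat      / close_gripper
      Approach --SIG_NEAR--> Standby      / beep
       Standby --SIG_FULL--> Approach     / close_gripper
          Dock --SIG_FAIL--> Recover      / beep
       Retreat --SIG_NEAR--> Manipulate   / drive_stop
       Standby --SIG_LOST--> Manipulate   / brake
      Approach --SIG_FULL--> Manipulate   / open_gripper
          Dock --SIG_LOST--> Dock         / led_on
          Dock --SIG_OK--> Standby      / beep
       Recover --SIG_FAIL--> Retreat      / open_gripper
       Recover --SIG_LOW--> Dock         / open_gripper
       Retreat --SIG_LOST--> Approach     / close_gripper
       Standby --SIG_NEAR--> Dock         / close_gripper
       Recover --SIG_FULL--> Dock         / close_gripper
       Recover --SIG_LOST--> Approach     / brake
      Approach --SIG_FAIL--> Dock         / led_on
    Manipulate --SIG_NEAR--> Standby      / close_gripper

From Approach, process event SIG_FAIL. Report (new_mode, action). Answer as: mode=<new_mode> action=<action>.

current mode = Approach; filter table to that mode:
  (Approach, SIG_OK) → (Recover, brake)
  (Approach, SIG_LOST) → (Standby, open_gripper)
  (Approach, SIG_LOW) → (Standby, beep)
  (Approach, SIG_NEAR) → (Standby, beep)
  (Approach, SIG_FULL) → (Manipulate, open_gripper)
  (Approach, SIG_FAIL) → (Dock, led_on)  ← event matches
event = SIG_FAIL selects (Dock, led_on)

mode=Dock action=led_on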